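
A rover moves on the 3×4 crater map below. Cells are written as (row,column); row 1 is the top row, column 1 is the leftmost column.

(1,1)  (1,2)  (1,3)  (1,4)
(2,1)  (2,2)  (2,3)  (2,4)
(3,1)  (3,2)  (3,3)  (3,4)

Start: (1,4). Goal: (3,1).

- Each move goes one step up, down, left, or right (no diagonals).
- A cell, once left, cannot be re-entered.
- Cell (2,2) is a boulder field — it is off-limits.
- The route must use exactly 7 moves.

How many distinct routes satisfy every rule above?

Need simple routes of exactly 7 moves from (1,4) to (3,1) (Manhattan distance 5, so 1 moves are spent on a detour and 1 undoing it).
Enumerating: (1,4) (2,4) (2,3) (1,3) (1,2) (1,1) (2,1) (3,1) | (1,4) (1,3) (2,3) (2,4) (3,4) (3,3) (3,2) (3,1).
That gives 2 routes.

2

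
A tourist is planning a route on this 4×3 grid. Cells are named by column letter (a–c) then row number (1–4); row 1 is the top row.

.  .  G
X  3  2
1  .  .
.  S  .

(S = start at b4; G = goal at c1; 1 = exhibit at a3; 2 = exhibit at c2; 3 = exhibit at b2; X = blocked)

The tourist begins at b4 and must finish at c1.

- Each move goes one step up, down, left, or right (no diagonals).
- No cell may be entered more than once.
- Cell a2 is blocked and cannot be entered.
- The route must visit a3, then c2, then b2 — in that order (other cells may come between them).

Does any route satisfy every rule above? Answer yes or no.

One route that works: b4 → a4 → a3 → b3 → c3 → c2 → b2 → b1 → c1.

yes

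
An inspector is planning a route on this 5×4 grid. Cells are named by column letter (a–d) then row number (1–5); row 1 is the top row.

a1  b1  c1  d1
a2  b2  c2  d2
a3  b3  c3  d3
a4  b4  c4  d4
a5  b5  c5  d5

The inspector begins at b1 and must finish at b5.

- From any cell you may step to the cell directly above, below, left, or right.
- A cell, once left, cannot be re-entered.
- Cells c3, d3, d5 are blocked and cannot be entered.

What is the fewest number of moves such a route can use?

4

The Manhattan distance from b1 to b5 is |1−5| + |2−2| = 4, so at least 4 moves are needed.
A route of 4 moves achieves this: b1 → b2 → b3 → b4 → b5.
Since 4 matches the lower bound, it is optimal.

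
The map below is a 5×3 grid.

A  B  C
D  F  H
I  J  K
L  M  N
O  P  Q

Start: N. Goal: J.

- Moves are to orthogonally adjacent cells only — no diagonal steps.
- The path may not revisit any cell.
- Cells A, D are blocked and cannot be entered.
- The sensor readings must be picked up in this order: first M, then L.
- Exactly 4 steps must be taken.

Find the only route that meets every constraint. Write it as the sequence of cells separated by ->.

The waypoints must appear in the order M, L, with no cell reused.
Route from N: 2× left (reaching L), up to I, right to J — 4 moves in all.
Check: order respected (M at step 1, L at step 2); 4 moves as required.

N -> M -> L -> I -> J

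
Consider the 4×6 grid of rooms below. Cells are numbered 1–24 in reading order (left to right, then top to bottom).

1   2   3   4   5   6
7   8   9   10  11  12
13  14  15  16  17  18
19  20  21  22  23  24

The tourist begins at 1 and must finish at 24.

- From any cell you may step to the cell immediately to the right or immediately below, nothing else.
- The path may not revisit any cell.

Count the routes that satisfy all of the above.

A right/down-only route from 1 to 24 makes exactly 3 down-moves and 5 right-moves in some order.
With no other constraints that would be C(8,3) = 56 routes.
That gives 56 routes.

56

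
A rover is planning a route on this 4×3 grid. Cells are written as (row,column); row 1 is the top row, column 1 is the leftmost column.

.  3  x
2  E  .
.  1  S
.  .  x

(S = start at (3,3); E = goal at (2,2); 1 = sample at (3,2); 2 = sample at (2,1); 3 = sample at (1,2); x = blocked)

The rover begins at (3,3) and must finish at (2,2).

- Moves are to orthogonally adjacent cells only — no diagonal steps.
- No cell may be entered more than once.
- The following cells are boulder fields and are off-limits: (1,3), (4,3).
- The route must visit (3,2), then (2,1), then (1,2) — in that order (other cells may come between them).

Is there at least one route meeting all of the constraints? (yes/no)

One route that works: (3,3) → (3,2) → (3,1) → (2,1) → (1,1) → (1,2) → (2,2).

yes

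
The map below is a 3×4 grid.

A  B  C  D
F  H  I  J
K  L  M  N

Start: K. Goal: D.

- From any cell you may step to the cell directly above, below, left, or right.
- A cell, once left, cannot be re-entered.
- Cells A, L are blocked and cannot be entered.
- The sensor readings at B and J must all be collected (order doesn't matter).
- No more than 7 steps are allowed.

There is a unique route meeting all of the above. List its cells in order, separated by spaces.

The budget equals the shortest possible length, so every move has to be on a shortest route through the required cells.
Route from K: up 1 to F, right 1 to H, up 1 to B, right 1 to C, down 1 to I, right 1 to J, up 1 to D — 7 moves in all.
Check: all required cells visited; 7 ≤ 7 moves.

K F H B C I J D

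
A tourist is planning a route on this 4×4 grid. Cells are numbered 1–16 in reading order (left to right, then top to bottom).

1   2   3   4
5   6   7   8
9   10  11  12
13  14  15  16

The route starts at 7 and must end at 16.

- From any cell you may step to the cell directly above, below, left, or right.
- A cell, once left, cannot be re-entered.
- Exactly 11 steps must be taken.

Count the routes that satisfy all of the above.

39

Need simple routes of exactly 11 moves from 7 to 16 (Manhattan distance 3, so 4 moves are spent on a detour and 4 undoing it).
Branch systematically from the start, pruning whenever the remaining move budget drops below the Manhattan distance to 16 or differs from it in parity. Grouping the completions by first move — via 3: 12; via 11: 6; via 6: 7; via 8: 14 — and summing: 12 + 6 + 7 + 14 = 39.
That gives 39 routes.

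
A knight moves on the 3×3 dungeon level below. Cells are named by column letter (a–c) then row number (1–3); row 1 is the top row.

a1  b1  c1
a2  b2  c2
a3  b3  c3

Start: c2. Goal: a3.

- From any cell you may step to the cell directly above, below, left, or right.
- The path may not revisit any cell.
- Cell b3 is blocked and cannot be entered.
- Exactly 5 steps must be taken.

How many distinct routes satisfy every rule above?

3

Need simple routes of exactly 5 moves from c2 to a3 (Manhattan distance 3, so 1 moves are spent on a detour and 1 undoing it).
Enumerating: c2 c1 b1 b2 a2 a3 | c2 c1 b1 a1 a2 a3 | c2 b2 b1 a1 a2 a3.
That gives 3 routes.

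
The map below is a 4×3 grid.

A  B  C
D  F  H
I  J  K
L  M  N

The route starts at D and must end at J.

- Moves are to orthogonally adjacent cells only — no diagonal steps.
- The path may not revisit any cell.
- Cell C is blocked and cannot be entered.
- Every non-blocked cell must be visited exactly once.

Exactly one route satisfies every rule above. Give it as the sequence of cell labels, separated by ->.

Need to visit all 11 open cells exactly once, starting at D and ending at J.
Cell N has only two open neighbours (K and M), so the path must pass straight through it: one of those is the cell it's entered from and the other is where it exits.
Route from D: up to A, right to B, down to F, right to H, 2× down (reaching N), 2× left (reaching L), up to I, right to J — 10 moves in all.
Check: all 11 open cells covered.

D -> A -> B -> F -> H -> K -> N -> M -> L -> I -> J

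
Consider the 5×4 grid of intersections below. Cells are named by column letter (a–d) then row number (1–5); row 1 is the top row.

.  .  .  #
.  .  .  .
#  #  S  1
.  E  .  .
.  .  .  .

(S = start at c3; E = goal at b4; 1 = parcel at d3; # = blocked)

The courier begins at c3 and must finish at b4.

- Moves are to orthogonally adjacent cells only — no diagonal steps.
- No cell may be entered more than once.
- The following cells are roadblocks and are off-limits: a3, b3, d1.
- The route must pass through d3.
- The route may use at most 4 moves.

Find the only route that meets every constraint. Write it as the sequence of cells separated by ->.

c3 -> d3 -> d4 -> c4 -> b4

Any route must reach d3 and still end at b4 within 4 moves, so the order of the required stops is forced.
Route from c3: right to d3, down to d4, 2× left (reaching b4) — 4 moves in all.
Check: all required cells visited; 4 ≤ 4 moves.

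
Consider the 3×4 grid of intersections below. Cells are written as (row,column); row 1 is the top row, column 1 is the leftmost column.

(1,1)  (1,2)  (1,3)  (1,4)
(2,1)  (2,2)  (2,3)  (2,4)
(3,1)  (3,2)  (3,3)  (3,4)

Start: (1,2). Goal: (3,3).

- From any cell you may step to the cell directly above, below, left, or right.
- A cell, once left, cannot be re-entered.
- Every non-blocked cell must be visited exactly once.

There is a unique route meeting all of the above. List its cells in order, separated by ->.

(1,2) -> (1,1) -> (2,1) -> (3,1) -> (3,2) -> (2,2) -> (2,3) -> (1,3) -> (1,4) -> (2,4) -> (3,4) -> (3,3)

Need to visit all 12 open cells exactly once, starting at (1,2) and ending at (3,3).
Cell (3,4) has only two open neighbours ((2,4) and (3,3)), so the path must pass straight through it: one of those is the cell it's entered from and the other is where it exits.
Route from (1,2): left 1 to (1,1), down 2 to (3,1), right 1 to (3,2), up 1 to (2,2), right 1 to (2,3), up 1 to (1,3), right 1 to (1,4), down 2 to (3,4), left 1 to (3,3) — 11 moves in all.
Check: all 12 open cells covered.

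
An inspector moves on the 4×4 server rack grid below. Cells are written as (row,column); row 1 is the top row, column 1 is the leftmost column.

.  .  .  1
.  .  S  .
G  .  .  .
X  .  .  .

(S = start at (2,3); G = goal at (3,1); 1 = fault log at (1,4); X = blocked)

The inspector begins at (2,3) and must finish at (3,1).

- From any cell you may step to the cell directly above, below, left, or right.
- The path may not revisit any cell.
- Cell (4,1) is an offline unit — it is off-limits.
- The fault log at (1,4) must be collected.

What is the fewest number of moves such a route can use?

Any route passes through (1,4) somewhere between (2,3) and (3,1). Summing Manhattan distances along the two legs ((2,3) → (1,4) → (3,1)) gives a lower bound of 2 + 5 = 7 moves.
A route of 7 moves achieves this: (2,3) → (1,3) → (1,4) → (2,4) → (3,4) → (3,3) → (3,2) → (3,1).
Since 7 matches the lower bound, it is optimal.

7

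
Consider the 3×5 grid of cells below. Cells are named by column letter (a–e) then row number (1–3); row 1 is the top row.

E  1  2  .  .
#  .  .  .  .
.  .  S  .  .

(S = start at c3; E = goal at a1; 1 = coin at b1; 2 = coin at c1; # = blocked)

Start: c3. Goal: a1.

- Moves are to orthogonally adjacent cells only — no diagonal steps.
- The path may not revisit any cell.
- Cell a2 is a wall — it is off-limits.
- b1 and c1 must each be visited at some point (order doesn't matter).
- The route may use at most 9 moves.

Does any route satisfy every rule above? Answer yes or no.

yes

One route that works: c3 → c2 → c1 → b1 → a1.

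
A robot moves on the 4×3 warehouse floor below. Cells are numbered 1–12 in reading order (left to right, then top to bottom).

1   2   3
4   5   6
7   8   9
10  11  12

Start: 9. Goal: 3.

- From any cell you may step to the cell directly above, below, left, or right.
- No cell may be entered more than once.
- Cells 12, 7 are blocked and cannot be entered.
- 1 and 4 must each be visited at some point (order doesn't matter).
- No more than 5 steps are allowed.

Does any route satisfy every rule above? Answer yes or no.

no

Even ignoring the no-revisit rule, getting from 9 to 3, taking the cheapest ordering 9 → 4 → 1 → 3 needs at least 3 + 1 + 2 = 6 moves (Manhattan distance per leg), which exceeds the 5-move limit.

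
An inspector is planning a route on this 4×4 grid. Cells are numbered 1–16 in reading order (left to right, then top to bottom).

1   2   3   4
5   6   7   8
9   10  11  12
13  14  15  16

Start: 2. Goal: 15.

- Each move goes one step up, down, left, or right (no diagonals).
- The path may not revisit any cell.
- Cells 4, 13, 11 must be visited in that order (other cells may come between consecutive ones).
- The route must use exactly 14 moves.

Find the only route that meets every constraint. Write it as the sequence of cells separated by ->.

2 -> 3 -> 4 -> 8 -> 7 -> 6 -> 5 -> 9 -> 13 -> 14 -> 10 -> 11 -> 12 -> 16 -> 15

The waypoints must appear in the order 4, 13, 11, with no cell reused.
Route from 2: right 2 to 4, down 1 to 8, left 3 to 5, down 2 to 13, right 1 to 14, up 1 to 10, right 2 to 12, down 1 to 16, left 1 to 15 — 14 moves in all.
Check: order respected (4 at step 2, 13 at step 8, 11 at step 11); 14 moves as required.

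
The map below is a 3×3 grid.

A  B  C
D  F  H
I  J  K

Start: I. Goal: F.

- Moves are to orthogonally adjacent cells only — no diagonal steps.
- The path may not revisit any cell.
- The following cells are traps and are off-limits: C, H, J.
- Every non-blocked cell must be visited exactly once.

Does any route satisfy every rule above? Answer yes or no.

no

Colour the cells like a checkerboard: each orthogonal step flips colour, so a Hamiltonian route alternates colours. Here there are 4 cells of one colour and 2 of the other, with start on the same colour as the goal — the counts and endpoints can't be arranged into an alternating sequence of length 6, so no Hamiltonian route exists.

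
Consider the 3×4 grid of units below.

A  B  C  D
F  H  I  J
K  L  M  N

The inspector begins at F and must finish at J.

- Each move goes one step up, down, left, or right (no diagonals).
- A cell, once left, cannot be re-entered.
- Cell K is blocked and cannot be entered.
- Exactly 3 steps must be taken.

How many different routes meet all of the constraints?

1

Need simple routes of exactly 3 moves from F to J (Manhattan distance 3, so 0 moves are spent on a detour and 0 undoing it).
Enumerating: F H I J.
That gives 1 route.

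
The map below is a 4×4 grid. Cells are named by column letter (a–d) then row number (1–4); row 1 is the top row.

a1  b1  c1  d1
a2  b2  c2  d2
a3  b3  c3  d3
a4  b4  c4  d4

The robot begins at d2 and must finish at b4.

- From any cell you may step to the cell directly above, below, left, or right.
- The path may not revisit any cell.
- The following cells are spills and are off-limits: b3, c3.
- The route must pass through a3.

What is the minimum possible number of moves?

6

Any route passes through a3 somewhere between d2 and b4. Summing Manhattan distances along the two legs (d2 → a3 → b4) gives a lower bound of 4 + 2 = 6 moves.
A route of 6 moves achieves this: d2 → c2 → b2 → a2 → a3 → a4 → b4.
Since 6 matches the lower bound, it is optimal.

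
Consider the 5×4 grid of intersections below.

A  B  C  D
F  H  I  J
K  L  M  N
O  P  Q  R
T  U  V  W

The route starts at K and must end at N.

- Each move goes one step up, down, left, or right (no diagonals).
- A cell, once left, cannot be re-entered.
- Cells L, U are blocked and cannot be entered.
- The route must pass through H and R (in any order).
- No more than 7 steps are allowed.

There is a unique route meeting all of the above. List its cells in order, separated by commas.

K, F, H, I, M, Q, R, N

The budget equals the shortest possible length, so every move has to be on a shortest route through the required cells.
Route from K: up 1 to F, right 2 to I, down 2 to Q, right 1 to R, up 1 to N — 7 moves in all.
Check: all required cells visited; 7 ≤ 7 moves.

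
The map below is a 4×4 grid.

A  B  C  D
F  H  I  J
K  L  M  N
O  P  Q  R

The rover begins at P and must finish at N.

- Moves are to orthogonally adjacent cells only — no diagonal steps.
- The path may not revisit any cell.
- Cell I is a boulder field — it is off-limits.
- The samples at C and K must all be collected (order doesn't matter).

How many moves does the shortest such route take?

9

Any route passes through C and K in some order between P and N. Summing Manhattan distances along each leg and taking the cheapest ordering (P → K → C → N) gives a lower bound of 2 + 4 + 3 = 9 moves.
A route of 9 moves achieves this: P → L → K → F → A → B → C → D → J → N.
Since 9 matches the lower bound, it is optimal.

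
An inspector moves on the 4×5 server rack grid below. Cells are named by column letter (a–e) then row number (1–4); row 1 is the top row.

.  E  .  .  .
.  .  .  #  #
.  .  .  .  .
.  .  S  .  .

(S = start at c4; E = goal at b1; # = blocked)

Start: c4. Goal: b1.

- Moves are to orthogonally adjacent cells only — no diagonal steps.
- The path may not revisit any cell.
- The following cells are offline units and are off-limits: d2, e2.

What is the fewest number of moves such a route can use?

The Manhattan distance from c4 to b1 is |4−1| + |3−2| = 4, so at least 4 moves are needed.
A route of 4 moves achieves this: c4 → c3 → c2 → c1 → b1.
Since 4 matches the lower bound, it is optimal.

4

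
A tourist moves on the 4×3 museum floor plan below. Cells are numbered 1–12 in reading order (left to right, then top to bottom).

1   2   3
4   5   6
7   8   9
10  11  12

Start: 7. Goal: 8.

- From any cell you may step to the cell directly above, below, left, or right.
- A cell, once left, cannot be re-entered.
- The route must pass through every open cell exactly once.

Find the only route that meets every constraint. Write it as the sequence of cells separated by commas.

Need to visit all 12 open cells exactly once, starting at 7 and ending at 8.
Route from 7: down 1 to 10, right 2 to 12, up 3 to 3, left 2 to 1, down 1 to 4, right 1 to 5, down 1 to 8 — 11 moves in all.
Check: all 12 open cells covered.

7, 10, 11, 12, 9, 6, 3, 2, 1, 4, 5, 8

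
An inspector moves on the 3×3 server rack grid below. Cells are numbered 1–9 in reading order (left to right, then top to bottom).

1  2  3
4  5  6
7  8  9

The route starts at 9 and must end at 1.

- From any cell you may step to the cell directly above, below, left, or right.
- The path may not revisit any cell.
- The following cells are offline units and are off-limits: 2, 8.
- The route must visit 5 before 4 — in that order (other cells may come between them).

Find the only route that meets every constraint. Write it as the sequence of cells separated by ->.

The waypoints must appear in the order 5, 4, with no cell reused.
Route from 9: up to 6, 2× left (reaching 4), up to 1 — 4 moves in all.
Check: order respected (5 at step 2, 4 at step 3).

9 -> 6 -> 5 -> 4 -> 1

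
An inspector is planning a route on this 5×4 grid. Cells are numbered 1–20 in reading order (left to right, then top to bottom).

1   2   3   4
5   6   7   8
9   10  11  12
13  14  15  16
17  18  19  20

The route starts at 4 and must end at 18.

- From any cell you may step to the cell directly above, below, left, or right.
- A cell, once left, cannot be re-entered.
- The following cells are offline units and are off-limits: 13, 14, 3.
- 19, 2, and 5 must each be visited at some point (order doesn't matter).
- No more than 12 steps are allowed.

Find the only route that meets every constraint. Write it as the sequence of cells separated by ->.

4 -> 8 -> 7 -> 6 -> 2 -> 1 -> 5 -> 9 -> 10 -> 11 -> 15 -> 19 -> 18

The 12-move cap with required stops at 19, 2, 5 leaves no slack for detours.
Route from 4: down to 8, 2× left (reaching 6), up to 2, left to 1, 2× down (reaching 9), 2× right (reaching 11), 2× down (reaching 19), left to 18 — 12 moves in all.
Check: all required cells visited; 12 ≤ 12 moves.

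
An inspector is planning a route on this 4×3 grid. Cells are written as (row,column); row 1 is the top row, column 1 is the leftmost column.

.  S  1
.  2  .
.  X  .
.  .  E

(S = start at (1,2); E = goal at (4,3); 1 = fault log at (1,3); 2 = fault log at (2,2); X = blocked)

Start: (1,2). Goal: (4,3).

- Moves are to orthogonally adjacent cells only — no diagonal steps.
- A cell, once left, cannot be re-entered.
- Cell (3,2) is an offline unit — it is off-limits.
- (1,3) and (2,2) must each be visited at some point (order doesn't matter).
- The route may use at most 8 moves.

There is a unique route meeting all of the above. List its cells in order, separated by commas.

Any route must reach (1,3) and (2,2) and still end at (4,3) within 8 moves, so the order of the required stops is forced.
Route from (1,2): right to (1,3), down to (2,3), 2× left (reaching (2,1)), 2× down (reaching (4,1)), 2× right (reaching (4,3)) — 8 moves in all.
Check: all required cells visited; 8 ≤ 8 moves.

(1,2), (1,3), (2,3), (2,2), (2,1), (3,1), (4,1), (4,2), (4,3)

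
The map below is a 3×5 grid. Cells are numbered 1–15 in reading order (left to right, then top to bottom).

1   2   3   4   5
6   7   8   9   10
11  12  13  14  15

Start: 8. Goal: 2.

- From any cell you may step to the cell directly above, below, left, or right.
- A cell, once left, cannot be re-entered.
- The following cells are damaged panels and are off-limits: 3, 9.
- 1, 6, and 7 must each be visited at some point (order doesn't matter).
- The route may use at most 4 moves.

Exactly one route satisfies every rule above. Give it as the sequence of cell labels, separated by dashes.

8 - 7 - 6 - 1 - 2

The budget equals the shortest possible length, so every move has to be on a shortest route through the required cells.
Route from 8: left 2 to 6, up 1 to 1, right 1 to 2 — 4 moves in all.
Check: all required cells visited; 4 ≤ 4 moves.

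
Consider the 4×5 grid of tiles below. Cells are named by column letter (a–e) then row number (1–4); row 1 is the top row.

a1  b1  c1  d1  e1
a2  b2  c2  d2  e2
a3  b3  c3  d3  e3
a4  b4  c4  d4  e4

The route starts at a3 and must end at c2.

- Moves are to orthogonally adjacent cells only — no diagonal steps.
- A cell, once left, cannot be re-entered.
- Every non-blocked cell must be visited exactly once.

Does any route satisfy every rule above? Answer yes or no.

yes

One route that works: a3 → a4 → b4 → b3 → b2 → a2 → a1 → b1 → c1 → d1 → e1 → e2 → e3 → e4 → d4 → c4 → c3 → d3 → d2 → c2.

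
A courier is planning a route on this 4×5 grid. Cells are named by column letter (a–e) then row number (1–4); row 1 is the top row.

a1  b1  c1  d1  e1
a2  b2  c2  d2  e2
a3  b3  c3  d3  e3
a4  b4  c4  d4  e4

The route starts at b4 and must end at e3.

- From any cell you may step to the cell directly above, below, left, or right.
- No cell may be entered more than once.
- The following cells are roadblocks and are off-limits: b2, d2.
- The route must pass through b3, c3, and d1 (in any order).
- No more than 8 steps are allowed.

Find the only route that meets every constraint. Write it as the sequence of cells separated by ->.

b4 -> b3 -> c3 -> c2 -> c1 -> d1 -> e1 -> e2 -> e3

The budget equals the shortest possible length, so every move has to be on a shortest route through the required cells.
Route from b4: up to b3, right to c3, 2× up (reaching c1), 2× right (reaching e1), 2× down (reaching e3) — 8 moves in all.
Check: all required cells visited; 8 ≤ 8 moves.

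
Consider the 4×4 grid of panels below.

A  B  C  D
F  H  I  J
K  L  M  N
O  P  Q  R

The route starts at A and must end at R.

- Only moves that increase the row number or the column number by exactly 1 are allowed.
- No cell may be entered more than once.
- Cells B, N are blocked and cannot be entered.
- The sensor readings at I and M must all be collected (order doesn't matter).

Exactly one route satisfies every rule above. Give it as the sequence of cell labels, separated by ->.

A -> F -> H -> I -> M -> Q -> R

Moves only go right or down, so the column and row indices never decrease.
Route from A: down to F, 2× right (reaching I), 2× down (reaching Q), right to R — 6 moves in all.
Check: all required cells visited.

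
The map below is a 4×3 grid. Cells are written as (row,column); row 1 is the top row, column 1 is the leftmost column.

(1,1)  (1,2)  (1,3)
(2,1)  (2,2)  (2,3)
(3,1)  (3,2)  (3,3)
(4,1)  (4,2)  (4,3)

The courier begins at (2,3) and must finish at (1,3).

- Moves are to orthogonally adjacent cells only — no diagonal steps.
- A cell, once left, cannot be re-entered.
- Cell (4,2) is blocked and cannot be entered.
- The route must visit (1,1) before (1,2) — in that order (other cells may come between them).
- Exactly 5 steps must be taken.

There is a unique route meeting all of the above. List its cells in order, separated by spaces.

The waypoints must appear in the order (1,1), (1,2), with no cell reused.
Route from (2,3): 2× left (reaching (2,1)), up to (1,1), 2× right (reaching (1,3)) — 5 moves in all.
Check: order respected ((1,1) at step 3, (1,2) at step 4); 5 moves as required.

(2,3) (2,2) (2,1) (1,1) (1,2) (1,3)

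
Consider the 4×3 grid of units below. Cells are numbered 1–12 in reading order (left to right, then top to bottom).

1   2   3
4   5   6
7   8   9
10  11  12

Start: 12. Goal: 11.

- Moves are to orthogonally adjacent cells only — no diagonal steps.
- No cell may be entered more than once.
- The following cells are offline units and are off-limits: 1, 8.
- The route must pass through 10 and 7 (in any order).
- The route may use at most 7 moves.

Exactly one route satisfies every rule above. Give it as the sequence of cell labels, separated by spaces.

The budget equals the shortest possible length, so every move has to be on a shortest route through the required cells.
Route from 12: 2× up (reaching 6), 2× left (reaching 4), 2× down (reaching 10), right to 11 — 7 moves in all.
Check: all required cells visited; 7 ≤ 7 moves.

12 9 6 5 4 7 10 11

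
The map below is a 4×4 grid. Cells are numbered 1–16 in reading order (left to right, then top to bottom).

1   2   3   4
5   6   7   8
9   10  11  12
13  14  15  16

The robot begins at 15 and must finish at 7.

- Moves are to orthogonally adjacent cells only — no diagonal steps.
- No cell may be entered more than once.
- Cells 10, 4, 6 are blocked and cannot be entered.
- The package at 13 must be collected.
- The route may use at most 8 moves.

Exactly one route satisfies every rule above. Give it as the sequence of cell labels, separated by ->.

15 -> 14 -> 13 -> 9 -> 5 -> 1 -> 2 -> 3 -> 7

The budget equals the shortest possible length, so every move has to be on a shortest route through the required cells.
Route from 15: left 2 to 13, up 3 to 1, right 2 to 3, down 1 to 7 — 8 moves in all.
Check: all required cells visited; 8 ≤ 8 moves.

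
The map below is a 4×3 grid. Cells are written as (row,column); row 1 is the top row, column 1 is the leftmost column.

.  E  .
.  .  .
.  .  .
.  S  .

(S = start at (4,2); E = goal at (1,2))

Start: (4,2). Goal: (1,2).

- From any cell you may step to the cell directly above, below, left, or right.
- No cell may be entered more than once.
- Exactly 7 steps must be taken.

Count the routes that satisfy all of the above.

12

Need simple routes of exactly 7 moves from (4,2) to (1,2) (Manhattan distance 3, so 2 moves are spent on a detour and 2 undoing it).
Branch systematically from the start, pruning whenever the remaining move budget drops below the Manhattan distance to (1,2) or differs from it in parity. Grouping the completions by first move — via (3,2): 2; via (4,1): 5; via (4,3): 5 — and summing: 2 + 5 + 5 = 12.
That gives 12 routes.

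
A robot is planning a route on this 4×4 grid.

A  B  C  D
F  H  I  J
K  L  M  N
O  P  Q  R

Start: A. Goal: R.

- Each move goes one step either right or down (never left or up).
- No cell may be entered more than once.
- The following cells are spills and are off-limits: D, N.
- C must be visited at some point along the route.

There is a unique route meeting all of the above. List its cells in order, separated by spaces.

Moves only go right or down, so the column and row indices never decrease.
Route from A: right 2 to C, down 3 to Q, right 1 to R — 6 moves in all.
Check: all required cells visited.

A B C I M Q R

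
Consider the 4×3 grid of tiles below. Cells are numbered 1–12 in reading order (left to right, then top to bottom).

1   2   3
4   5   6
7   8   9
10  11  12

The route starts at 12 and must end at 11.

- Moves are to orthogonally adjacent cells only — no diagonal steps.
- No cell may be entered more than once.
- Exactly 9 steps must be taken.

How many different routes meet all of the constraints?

Need simple routes of exactly 9 moves from 12 to 11 (Manhattan distance 1, so 4 moves are spent on a detour and 4 undoing it).
Branch systematically from the start, pruning whenever the remaining move budget drops below the Manhattan distance to 11 or differs from it in parity. Every completion starts via 9: 9 (no valid completion starts via 11).
That gives 9 routes.

9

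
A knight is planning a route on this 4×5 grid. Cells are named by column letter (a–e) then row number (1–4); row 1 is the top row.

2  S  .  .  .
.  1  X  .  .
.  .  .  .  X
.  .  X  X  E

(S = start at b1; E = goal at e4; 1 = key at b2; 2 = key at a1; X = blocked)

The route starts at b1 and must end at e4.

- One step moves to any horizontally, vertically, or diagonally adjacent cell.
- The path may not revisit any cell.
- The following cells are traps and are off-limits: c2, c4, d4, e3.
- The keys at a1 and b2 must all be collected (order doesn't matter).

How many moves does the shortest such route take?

5

Any route passes through a1 and b2 in some order between b1 and e4. Summing Chebyshev distances along each leg and taking the cheapest ordering (b1 → a1 → b2 → e4) gives a lower bound of 1 + 1 + 3 = 5 moves.
A route of 5 moves achieves this: b1 → a1 → b2 → c3 → d3 → e4.
Since 5 matches the lower bound, it is optimal.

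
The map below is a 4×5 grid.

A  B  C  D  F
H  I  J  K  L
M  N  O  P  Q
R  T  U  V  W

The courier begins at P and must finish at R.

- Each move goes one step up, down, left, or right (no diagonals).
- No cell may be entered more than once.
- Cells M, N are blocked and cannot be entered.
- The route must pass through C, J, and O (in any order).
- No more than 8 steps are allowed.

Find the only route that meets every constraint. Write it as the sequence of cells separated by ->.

Any route must reach C, J, and O and still end at R within 8 moves, so the order of the required stops is forced.
Route from P: up 2 to D, left 1 to C, down 3 to U, left 2 to R — 8 moves in all.
Check: all required cells visited; 8 ≤ 8 moves.

P -> K -> D -> C -> J -> O -> U -> T -> R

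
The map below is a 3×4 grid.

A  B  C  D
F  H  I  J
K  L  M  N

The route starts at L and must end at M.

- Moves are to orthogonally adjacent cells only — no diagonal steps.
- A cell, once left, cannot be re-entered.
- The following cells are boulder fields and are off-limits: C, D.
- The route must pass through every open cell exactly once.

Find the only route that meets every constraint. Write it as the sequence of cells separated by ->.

L -> K -> F -> A -> B -> H -> I -> J -> N -> M

Need to visit all 10 open cells exactly once, starting at L and ending at M.
Cell N has only two open neighbours (J and M), so the path must pass straight through it: one of those is the cell it's entered from and the other is where it exits.
Route from L: left 1 to K, up 2 to A, right 1 to B, down 1 to H, right 2 to J, down 1 to N, left 1 to M — 9 moves in all.
Check: all 10 open cells covered.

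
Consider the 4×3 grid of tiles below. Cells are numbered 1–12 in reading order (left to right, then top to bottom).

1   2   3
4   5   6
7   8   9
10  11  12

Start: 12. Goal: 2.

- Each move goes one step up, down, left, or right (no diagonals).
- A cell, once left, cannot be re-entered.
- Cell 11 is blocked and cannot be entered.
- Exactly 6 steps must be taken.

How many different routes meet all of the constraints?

5

Need simple routes of exactly 6 moves from 12 to 2 (Manhattan distance 4, so 1 moves are spent on a detour and 1 undoing it).
Enumerating: 12 9 6 5 4 1 2 | 12 9 8 5 4 1 2 | 12 9 8 5 6 3 2 | 12 9 8 7 4 1 2 | 12 9 8 7 4 5 2.
That gives 5 routes.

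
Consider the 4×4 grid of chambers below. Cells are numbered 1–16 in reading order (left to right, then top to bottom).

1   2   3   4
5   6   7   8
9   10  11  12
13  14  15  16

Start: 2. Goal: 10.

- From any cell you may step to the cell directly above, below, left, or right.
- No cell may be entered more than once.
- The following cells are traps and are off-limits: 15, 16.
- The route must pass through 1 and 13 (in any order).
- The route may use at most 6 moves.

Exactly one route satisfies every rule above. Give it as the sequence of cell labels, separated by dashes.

2 - 1 - 5 - 9 - 13 - 14 - 10

The budget equals the shortest possible length, so every move has to be on a shortest route through the required cells.
Route from 2: left 1 to 1, down 3 to 13, right 1 to 14, up 1 to 10 — 6 moves in all.
Check: all required cells visited; 6 ≤ 6 moves.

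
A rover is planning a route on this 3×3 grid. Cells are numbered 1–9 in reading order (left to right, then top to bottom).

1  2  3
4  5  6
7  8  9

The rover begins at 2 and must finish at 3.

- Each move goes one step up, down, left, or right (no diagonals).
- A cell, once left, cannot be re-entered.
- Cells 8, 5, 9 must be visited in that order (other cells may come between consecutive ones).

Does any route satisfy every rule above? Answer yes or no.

Ignoring the required order, 3 revisit-free routes from 2 to 3 pass through all of 8, 5, and 9; the waypoint orders that occur are 5 → 8 → 9 (3) — never 8 → 5 → 9.

no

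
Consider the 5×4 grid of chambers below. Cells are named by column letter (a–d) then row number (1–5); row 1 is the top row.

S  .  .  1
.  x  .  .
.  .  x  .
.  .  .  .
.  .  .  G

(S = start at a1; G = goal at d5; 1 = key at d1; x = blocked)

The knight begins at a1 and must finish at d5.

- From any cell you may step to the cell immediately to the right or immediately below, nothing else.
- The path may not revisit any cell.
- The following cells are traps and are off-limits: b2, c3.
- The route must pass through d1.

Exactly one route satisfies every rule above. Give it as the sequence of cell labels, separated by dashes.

a1 - b1 - c1 - d1 - d2 - d3 - d4 - d5

Moves only go right or down, so the column and row indices never decrease.
Route from a1: right 3 to d1, down 4 to d5 — 7 moves in all.
Check: all required cells visited.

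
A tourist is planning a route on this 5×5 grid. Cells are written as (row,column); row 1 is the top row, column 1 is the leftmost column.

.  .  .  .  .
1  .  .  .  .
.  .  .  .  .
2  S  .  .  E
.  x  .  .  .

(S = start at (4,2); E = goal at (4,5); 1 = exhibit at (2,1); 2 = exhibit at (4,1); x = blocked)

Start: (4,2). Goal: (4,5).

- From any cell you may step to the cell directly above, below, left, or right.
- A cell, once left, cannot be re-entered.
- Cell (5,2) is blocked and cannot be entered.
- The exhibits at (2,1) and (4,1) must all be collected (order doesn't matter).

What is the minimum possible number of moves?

Any route passes through (2,1) and (4,1) in some order between (4,2) and (4,5). Summing Manhattan distances along each leg and taking the cheapest ordering ((4,2) → (2,1) → (4,1) → (4,5)) gives a lower bound of 3 + 2 + 4 = 9 moves.
A route of 9 moves achieves this: (4,2) → (4,1) → (3,1) → (2,1) → (2,2) → (3,2) → (3,3) → (4,3) → (4,4) → (4,5).
Since 9 matches the lower bound, it is optimal.

9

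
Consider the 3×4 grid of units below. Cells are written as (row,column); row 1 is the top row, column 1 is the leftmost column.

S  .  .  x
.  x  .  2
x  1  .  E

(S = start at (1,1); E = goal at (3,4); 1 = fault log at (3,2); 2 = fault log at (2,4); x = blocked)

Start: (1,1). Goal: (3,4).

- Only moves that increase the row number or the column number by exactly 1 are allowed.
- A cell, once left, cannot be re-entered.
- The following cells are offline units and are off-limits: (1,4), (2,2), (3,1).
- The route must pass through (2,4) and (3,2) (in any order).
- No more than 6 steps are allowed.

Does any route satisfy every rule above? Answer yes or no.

no

(3,2) is below but to the left of (2,4): going (2,4) → (3,2) would need a leftward move and (3,2) → (2,4) an upward move, so no right/down-only route can visit both required cells.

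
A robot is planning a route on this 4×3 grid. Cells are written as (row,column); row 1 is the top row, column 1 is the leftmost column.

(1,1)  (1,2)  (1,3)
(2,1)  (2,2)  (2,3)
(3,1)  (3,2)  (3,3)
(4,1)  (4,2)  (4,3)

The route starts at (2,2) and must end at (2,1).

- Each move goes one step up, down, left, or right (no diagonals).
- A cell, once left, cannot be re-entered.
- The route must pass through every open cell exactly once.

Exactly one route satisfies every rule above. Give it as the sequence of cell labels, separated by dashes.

Need to visit all 12 open cells exactly once, starting at (2,2) and ending at (2,1).
Cell (1,1) has only two open neighbours ((2,1) and (1,2)), so the path must pass straight through it: one of those is the cell it's entered from and the other is where it exits.
Route from (2,2): down to (3,2), left to (3,1), down to (4,1), 2× right (reaching (4,3)), 3× up (reaching (1,3)), 2× left (reaching (1,1)), down to (2,1) — 11 moves in all.
Check: all 12 open cells covered.

(2,2) - (3,2) - (3,1) - (4,1) - (4,2) - (4,3) - (3,3) - (2,3) - (1,3) - (1,2) - (1,1) - (2,1)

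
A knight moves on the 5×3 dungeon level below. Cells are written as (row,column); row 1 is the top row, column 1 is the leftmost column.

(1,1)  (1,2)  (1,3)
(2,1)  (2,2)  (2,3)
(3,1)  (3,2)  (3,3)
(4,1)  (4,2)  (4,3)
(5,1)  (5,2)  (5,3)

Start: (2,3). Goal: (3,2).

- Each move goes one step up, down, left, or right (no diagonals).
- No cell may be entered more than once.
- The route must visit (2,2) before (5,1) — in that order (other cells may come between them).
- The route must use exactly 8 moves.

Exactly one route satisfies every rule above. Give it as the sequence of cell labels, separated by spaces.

The waypoints must appear in the order (2,2), (5,1), with no cell reused.
Route from (2,3): 2× left (reaching (2,1)), 3× down (reaching (5,1)), right to (5,2), 2× up (reaching (3,2)) — 8 moves in all.
Check: order respected ((2,2) at step 1, (5,1) at step 5); 8 moves as required.

(2,3) (2,2) (2,1) (3,1) (4,1) (5,1) (5,2) (4,2) (3,2)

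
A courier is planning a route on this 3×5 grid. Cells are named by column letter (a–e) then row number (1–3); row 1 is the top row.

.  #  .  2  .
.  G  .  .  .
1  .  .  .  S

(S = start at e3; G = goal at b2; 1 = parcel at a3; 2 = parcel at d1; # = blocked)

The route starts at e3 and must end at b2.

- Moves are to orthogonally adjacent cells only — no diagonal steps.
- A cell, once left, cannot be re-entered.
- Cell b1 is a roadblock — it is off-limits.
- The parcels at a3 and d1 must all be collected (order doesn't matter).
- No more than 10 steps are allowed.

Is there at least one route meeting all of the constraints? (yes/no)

yes

One route that works: e3 → e2 → e1 → d1 → d2 → d3 → c3 → b3 → a3 → a2 → b2.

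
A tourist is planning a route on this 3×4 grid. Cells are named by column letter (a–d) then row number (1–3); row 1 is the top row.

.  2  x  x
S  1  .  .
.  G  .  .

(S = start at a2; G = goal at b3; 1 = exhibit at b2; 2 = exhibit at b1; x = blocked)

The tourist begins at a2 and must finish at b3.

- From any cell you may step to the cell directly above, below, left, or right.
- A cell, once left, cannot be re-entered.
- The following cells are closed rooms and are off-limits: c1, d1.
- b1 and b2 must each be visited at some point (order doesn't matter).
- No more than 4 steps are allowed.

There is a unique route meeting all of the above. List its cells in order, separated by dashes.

Any route must reach b1 and b2 and still end at b3 within 4 moves, so the order of the required stops is forced.
Route from a2: up 1 to a1, right 1 to b1, down 2 to b3 — 4 moves in all.
Check: all required cells visited; 4 ≤ 4 moves.

a2 - a1 - b1 - b2 - b3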